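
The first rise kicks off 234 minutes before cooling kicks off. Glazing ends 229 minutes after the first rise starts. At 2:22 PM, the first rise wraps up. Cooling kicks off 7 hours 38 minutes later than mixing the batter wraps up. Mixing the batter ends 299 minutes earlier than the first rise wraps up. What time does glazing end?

Mixing the batter ends at 2:22 PM − 299 min = 9:23 AM.
Cooling starts at 9:23 AM + 458 min = 5:01 PM.
The first rise starts at 5:01 PM − 234 min = 1:07 PM.
Glazing ends at 1:07 PM + 229 min = 4:56 PM.

4:56 PM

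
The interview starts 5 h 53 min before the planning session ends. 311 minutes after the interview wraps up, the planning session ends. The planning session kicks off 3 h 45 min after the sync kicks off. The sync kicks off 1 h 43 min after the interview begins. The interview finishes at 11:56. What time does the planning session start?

16:42

The planning session ends at 11:56 + 311 min = 17:07.
The interview starts at 17:07 − 353 min = 11:14.
The sync starts at 11:14 + 103 min = 12:57.
The planning session starts at 12:57 + 225 min = 16:42.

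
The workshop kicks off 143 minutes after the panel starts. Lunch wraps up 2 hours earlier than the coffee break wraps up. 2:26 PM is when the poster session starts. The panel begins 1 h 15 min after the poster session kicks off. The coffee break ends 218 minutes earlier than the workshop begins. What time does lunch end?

The panel starts at 2:26 PM + 75 min = 3:41 PM.
The workshop starts at 3:41 PM + 143 min = 6:04 PM.
The coffee break ends at 6:04 PM − 218 min = 2:26 PM.
Lunch ends at 2:26 PM − 120 min = 12:26 PM.

12:26 PM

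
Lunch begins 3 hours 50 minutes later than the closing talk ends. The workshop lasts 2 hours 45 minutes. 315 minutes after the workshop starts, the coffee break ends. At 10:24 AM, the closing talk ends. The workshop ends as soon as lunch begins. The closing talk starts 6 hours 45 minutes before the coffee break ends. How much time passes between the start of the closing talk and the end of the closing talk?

Lunch starts at 10:24 AM + 230 min = 2:14 PM.
So the workshop ends at 2:14 PM.
The workshop starts at 2:14 PM − 165 min = 11:29 AM.
The coffee break ends at 11:29 AM + 315 min = 4:44 PM.
The closing talk starts at 4:44 PM − 405 min = 9:59 AM.
From 9:59 AM to 10:24 AM is 25 minutes.

25 minutes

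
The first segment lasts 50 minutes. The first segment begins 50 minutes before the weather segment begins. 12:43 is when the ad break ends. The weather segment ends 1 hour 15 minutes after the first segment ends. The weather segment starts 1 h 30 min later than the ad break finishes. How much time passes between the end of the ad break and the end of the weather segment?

2 h 45 min

The weather segment starts at 12:43 + 90 min = 14:13.
The first segment starts at 14:13 − 50 min = 13:23.
The first segment ends at 13:23 + 50 min = 14:13.
The weather segment ends at 14:13 + 75 min = 15:28.
From 12:43 to 15:28 is 2 h 45 min.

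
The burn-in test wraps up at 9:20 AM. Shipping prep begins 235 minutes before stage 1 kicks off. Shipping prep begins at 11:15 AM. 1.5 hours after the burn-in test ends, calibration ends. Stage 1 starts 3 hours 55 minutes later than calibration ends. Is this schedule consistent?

Calibration ends at 9:20 AM + 90 min = 10:50 AM.
Stage 1 starts at 10:50 AM + 235 min = 2:45 PM.
Shipping prep starts at 2:45 PM − 235 min = 10:50 AM.
But shipping prep is also said to start at 11:15 AM — a 25-minute conflict.

No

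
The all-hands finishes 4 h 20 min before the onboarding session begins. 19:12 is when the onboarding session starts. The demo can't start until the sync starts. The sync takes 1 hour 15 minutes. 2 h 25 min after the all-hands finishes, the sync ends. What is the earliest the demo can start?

The all-hands ends at 19:12 − 260 min = 14:52.
The sync ends at 14:52 + 145 min = 17:17.
The sync starts at 17:17 − 75 min = 16:02.
The demo is bounded by the sync, so the earliest it can start is 16:02.

16:02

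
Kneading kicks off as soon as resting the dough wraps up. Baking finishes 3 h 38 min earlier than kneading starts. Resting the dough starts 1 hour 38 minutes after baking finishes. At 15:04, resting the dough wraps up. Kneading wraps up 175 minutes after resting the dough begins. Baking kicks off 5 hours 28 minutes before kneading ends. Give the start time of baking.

Kneading starts at 15:04.
Baking ends at 15:04 − 218 min = 11:26.
Resting the dough starts at 11:26 + 98 min = 13:04.
Kneading ends at 13:04 + 175 min = 15:59.
Baking starts at 15:59 − 328 min = 10:31.

10:31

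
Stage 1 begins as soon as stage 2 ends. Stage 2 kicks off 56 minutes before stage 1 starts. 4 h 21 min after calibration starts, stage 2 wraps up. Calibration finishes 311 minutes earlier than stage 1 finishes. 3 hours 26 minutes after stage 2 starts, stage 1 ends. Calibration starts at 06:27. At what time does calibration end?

Stage 2 ends at 06:27 + 261 min = 10:48.
So stage 1 starts at 10:48.
Stage 2 starts at 10:48 − 56 min = 09:52.
Stage 1 ends at 09:52 + 206 min = 13:18.
Calibration ends at 13:18 − 311 min = 08:07.

08:07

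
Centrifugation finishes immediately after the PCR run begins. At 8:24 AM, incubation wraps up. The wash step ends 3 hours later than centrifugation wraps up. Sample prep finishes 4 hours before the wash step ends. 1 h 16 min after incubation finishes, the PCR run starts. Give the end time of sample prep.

8:40 AM

The PCR run starts at 8:24 AM + 76 min = 9:40 AM.
So centrifugation ends at 9:40 AM.
The wash step ends at 9:40 AM + 180 min = 12:40 PM.
Sample prep ends at 12:40 PM − 240 min = 8:40 AM.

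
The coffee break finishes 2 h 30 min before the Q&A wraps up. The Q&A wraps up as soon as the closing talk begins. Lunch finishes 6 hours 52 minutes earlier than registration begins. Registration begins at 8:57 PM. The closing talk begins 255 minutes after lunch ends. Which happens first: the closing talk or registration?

the closing talk

Lunch ends at 8:57 PM − 412 min = 2:05 PM.
The closing talk starts at 2:05 PM + 255 min = 6:20 PM.
The closing talk starts at 6:20 PM and registration starts at 8:57 PM, so the closing talk is first.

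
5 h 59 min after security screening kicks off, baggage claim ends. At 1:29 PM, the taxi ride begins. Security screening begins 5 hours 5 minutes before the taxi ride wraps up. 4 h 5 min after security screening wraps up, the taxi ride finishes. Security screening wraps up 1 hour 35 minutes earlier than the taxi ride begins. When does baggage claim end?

Security screening ends at 1:29 PM − 95 min = 11:54 AM.
The taxi ride ends at 11:54 AM + 245 min = 3:59 PM.
Security screening starts at 3:59 PM − 305 min = 10:54 AM.
Baggage claim ends at 10:54 AM + 359 min = 4:53 PM.

4:53 PM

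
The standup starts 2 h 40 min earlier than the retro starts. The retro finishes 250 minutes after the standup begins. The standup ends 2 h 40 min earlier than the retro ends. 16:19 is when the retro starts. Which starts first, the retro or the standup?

The standup starts at 16:19 − 160 min = 13:39.
The retro starts at 16:19 and the standup starts at 13:39, so the standup is first.

the standup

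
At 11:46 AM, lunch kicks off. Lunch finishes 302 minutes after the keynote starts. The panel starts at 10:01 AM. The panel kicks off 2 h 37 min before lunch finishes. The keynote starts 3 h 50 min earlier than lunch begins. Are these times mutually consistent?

The keynote starts at 11:46 AM − 230 min = 7:56 AM.
Lunch ends at 7:56 AM + 302 min = 12:58 PM.
The panel starts at 12:58 PM − 157 min = 10:21 AM.
But the panel is also said to start at 10:01 AM — a 20-minute conflict.

No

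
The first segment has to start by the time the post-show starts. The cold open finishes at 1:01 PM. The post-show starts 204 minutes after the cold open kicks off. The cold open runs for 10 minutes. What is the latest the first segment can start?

4:15 PM

The cold open starts at 1:01 PM − 10 min = 12:51 PM.
The post-show starts at 12:51 PM + 204 min = 4:15 PM.
The first segment is bounded by the post-show, so the latest it can start is 4:15 PM.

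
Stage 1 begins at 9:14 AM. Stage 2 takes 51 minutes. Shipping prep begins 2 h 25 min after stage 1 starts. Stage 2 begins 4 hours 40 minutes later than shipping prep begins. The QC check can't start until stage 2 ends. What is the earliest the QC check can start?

5:10 PM

Shipping prep starts at 9:14 AM + 145 min = 11:39 AM.
Stage 2 starts at 11:39 AM + 280 min = 4:19 PM.
Stage 2 ends at 4:19 PM + 51 min = 5:10 PM.
The QC check is bounded by stage 2, so the earliest it can start is 5:10 PM.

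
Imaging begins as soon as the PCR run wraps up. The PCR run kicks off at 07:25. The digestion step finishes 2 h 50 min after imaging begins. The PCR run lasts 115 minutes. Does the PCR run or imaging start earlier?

the PCR run

The PCR run ends at 07:25 + 115 min = 09:20.
So imaging starts at 09:20.
The PCR run starts at 07:25 and imaging starts at 09:20, so the PCR run is first.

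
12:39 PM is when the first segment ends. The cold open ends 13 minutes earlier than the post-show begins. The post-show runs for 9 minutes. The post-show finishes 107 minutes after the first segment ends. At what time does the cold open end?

2:04 PM

The post-show ends at 12:39 PM + 107 min = 2:26 PM.
The post-show starts at 2:26 PM − 9 min = 2:17 PM.
The cold open ends at 2:17 PM − 13 min = 2:04 PM.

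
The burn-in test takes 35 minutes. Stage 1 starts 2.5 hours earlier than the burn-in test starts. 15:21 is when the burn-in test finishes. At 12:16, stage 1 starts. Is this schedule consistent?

The burn-in test starts at 15:21 − 35 min = 14:46.
Stage 1 starts at 14:46 − 150 min = 12:16.
That matches the stated 12:16, so the schedule is consistent.

Yes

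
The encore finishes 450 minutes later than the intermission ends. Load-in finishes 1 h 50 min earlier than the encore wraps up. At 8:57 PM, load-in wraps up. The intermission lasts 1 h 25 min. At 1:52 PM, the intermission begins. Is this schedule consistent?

The intermission ends at 1:52 PM + 85 min = 3:17 PM.
The encore ends at 3:17 PM + 450 min = 10:47 PM.
Load-in ends at 10:47 PM − 110 min = 8:57 PM.
That matches the stated 8:57 PM, so the schedule is consistent.

Yes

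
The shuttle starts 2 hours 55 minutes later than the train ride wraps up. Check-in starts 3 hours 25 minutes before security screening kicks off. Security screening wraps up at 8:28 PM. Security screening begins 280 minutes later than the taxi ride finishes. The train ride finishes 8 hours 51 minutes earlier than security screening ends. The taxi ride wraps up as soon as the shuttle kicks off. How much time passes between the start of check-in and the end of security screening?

The train ride ends at 8:28 PM − 531 min = 11:37 AM.
The shuttle starts at 11:37 AM + 175 min = 2:32 PM.
So the taxi ride ends at 2:32 PM.
Security screening starts at 2:32 PM + 280 min = 7:12 PM.
Check-in starts at 7:12 PM − 205 min = 3:47 PM.
From 3:47 PM to 8:28 PM is 4 hours 41 minutes.

4 hours 41 minutes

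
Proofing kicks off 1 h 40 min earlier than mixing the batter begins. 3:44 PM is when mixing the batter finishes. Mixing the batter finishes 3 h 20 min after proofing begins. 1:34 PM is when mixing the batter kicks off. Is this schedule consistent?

No

Proofing starts at 1:34 PM − 100 min = 11:54 AM.
Mixing the batter ends at 11:54 AM + 200 min = 3:14 PM.
But mixing the batter is also said to end at 3:44 PM — a 30-minute conflict.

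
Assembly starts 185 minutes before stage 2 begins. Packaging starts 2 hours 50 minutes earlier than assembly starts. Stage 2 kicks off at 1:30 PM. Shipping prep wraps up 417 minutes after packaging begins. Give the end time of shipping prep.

2:32 PM

Assembly starts at 1:30 PM − 185 min = 10:25 AM.
Packaging starts at 10:25 AM − 170 min = 7:35 AM.
Shipping prep ends at 7:35 AM + 417 min = 2:32 PM.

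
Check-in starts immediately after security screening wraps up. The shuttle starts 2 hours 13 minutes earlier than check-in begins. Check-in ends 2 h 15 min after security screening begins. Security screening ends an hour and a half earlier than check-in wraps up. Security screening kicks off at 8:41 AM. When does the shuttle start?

7:13 AM

Check-in ends at 8:41 AM + 135 min = 10:56 AM.
Security screening ends at 10:56 AM − 90 min = 9:26 AM.
So check-in starts at 9:26 AM.
The shuttle starts at 9:26 AM − 133 min = 7:13 AM.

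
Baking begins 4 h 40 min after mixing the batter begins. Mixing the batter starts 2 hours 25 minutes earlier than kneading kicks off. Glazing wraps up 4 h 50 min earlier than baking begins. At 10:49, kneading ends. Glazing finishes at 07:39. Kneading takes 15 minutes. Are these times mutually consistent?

No

Kneading starts at 10:49 − 15 min = 10:34.
Mixing the batter starts at 10:34 − 145 min = 08:09.
Baking starts at 08:09 + 280 min = 12:49.
Glazing ends at 12:49 − 290 min = 07:59.
But glazing is also said to end at 07:39 — a 20-minute conflict.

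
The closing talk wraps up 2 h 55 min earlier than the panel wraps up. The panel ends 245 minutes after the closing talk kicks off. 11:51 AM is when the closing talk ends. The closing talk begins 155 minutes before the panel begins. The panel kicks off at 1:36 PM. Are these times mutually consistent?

No

The closing talk starts at 1:36 PM − 155 min = 11:01 AM.
The panel ends at 11:01 AM + 245 min = 3:06 PM.
The closing talk ends at 3:06 PM − 175 min = 12:11 PM.
But the closing talk is also said to end at 11:51 AM — a 20-minute conflict.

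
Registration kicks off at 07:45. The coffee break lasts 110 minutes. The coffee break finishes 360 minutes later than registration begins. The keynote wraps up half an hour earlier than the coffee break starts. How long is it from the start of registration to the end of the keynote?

The coffee break ends at 07:45 + 360 min = 13:45.
The coffee break starts at 13:45 − 110 min = 11:55.
The keynote ends at 11:55 − 30 min = 11:25.
From 07:45 to 11:25 is 3 h 40 min.

3 h 40 min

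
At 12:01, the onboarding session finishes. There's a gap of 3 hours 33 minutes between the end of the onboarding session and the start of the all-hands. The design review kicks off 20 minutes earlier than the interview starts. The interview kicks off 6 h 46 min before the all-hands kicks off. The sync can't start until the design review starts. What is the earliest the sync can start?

The all-hands starts at 12:01 + 213 min = 15:34.
The interview starts at 15:34 − 406 min = 08:48.
The design review starts at 08:48 − 20 min = 08:28.
The sync is bounded by the design review, so the earliest it can start is 08:28.

08:28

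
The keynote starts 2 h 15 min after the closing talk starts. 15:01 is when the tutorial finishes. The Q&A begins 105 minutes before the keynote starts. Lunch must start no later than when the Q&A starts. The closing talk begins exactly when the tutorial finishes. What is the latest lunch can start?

The closing talk starts at 15:01.
The keynote starts at 15:01 + 135 min = 17:16.
The Q&A starts at 17:16 − 105 min = 15:31.
Lunch is bounded by the Q&A, so the latest it can start is 15:31.

15:31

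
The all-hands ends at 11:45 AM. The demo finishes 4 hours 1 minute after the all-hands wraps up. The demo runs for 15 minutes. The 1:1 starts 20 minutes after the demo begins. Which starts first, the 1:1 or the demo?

The demo ends at 11:45 AM + 241 min = 3:46 PM.
The demo starts at 3:46 PM − 15 min = 3:31 PM.
The 1:1 starts at 3:31 PM + 20 min = 3:51 PM.
The 1:1 starts at 3:51 PM and the demo starts at 3:31 PM, so the demo is first.

the demo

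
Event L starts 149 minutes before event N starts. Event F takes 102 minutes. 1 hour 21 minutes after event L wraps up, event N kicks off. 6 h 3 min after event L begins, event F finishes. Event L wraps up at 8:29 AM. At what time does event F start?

11:42 AM

Event N starts at 8:29 AM + 81 min = 9:50 AM.
Event L starts at 9:50 AM − 149 min = 7:21 AM.
Event F ends at 7:21 AM + 363 min = 1:24 PM.
Event F starts at 1:24 PM − 102 min = 11:42 AM.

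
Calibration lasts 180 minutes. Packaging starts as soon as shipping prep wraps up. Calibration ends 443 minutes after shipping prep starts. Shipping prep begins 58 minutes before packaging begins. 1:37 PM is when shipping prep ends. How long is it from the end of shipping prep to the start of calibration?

Packaging starts at 1:37 PM.
Shipping prep starts at 1:37 PM − 58 min = 12:39 PM.
Calibration ends at 12:39 PM + 443 min = 8:02 PM.
Calibration starts at 8:02 PM − 180 min = 5:02 PM.
From 1:37 PM to 5:02 PM is 3 hours 25 minutes.

3 hours 25 minutes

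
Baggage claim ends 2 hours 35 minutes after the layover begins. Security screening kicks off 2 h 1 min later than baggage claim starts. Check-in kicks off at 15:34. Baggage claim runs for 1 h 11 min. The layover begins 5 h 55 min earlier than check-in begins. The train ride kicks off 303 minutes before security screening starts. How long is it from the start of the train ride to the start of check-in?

The layover starts at 15:34 − 355 min = 09:39.
Baggage claim ends at 09:39 + 155 min = 12:14.
Baggage claim starts at 12:14 − 71 min = 11:03.
Security screening starts at 11:03 + 121 min = 13:04.
The train ride starts at 13:04 − 303 min = 08:01.
From 08:01 to 15:34 is 7 h 33 min.

7 h 33 min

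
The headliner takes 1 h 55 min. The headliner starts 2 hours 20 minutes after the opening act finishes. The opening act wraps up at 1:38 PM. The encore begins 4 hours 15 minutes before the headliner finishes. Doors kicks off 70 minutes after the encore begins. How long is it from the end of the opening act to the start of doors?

1 h 10 min

The headliner starts at 1:38 PM + 140 min = 3:58 PM.
The headliner ends at 3:58 PM + 115 min = 5:53 PM.
The encore starts at 5:53 PM − 255 min = 1:38 PM.
Doors starts at 1:38 PM + 70 min = 2:48 PM.
From 1:38 PM to 2:48 PM is 1 h 10 min.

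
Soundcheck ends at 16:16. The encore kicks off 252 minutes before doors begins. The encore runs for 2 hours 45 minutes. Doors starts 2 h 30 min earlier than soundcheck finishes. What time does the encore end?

12:19

Doors starts at 16:16 − 150 min = 13:46.
The encore starts at 13:46 − 252 min = 09:34.
The encore ends at 09:34 + 165 min = 12:19.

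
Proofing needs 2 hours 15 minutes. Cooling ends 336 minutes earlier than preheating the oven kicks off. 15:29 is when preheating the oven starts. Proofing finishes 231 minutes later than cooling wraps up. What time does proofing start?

Cooling ends at 15:29 − 336 min = 09:53.
Proofing ends at 09:53 + 231 min = 13:44.
Proofing starts at 13:44 − 135 min = 11:29.

11:29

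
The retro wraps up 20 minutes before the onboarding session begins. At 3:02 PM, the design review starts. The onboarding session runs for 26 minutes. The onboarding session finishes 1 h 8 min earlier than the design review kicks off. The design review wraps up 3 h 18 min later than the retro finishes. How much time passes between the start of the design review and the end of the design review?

84 minutes

The onboarding session ends at 3:02 PM − 68 min = 1:54 PM.
The onboarding session starts at 1:54 PM − 26 min = 1:28 PM.
The retro ends at 1:28 PM − 20 min = 1:08 PM.
The design review ends at 1:08 PM + 198 min = 4:26 PM.
From 3:02 PM to 4:26 PM is 84 minutes.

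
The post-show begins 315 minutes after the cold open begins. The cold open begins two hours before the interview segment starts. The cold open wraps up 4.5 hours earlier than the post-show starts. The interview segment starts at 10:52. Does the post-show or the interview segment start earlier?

the interview segment

The cold open starts at 10:52 − 120 min = 08:52.
The post-show starts at 08:52 + 315 min = 14:07.
The post-show starts at 14:07 and the interview segment starts at 10:52, so the interview segment is first.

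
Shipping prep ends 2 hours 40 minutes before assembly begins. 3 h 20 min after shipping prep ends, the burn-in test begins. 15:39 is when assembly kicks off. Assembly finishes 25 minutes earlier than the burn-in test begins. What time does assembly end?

15:54

Shipping prep ends at 15:39 − 160 min = 12:59.
The burn-in test starts at 12:59 + 200 min = 16:19.
Assembly ends at 16:19 − 25 min = 15:54.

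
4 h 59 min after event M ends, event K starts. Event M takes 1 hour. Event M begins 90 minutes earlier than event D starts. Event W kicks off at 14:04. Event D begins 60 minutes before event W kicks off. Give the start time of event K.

17:33

Event D starts at 14:04 − 60 min = 13:04.
Event M starts at 13:04 − 90 min = 11:34.
Event M ends at 11:34 + 60 min = 12:34.
Event K starts at 12:34 + 299 min = 17:33.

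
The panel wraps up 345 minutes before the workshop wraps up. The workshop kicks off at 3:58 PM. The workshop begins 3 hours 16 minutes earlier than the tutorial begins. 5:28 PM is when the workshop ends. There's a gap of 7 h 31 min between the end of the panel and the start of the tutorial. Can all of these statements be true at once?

The panel ends at 5:28 PM − 345 min = 11:43 AM.
The tutorial starts at 11:43 AM + 451 min = 7:14 PM.
The workshop starts at 7:14 PM − 196 min = 3:58 PM.
That matches the stated 3:58 PM, so the schedule is consistent.

Yes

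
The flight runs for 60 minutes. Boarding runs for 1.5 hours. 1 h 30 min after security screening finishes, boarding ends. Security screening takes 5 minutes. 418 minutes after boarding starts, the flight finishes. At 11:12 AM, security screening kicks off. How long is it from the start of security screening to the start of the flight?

6 h 3 min

Security screening ends at 11:12 AM + 5 min = 11:17 AM.
Boarding ends at 11:17 AM + 90 min = 12:47 PM.
Boarding starts at 12:47 PM − 90 min = 11:17 AM.
The flight ends at 11:17 AM + 418 min = 6:15 PM.
The flight starts at 6:15 PM − 60 min = 5:15 PM.
From 11:12 AM to 5:15 PM is 6 h 3 min.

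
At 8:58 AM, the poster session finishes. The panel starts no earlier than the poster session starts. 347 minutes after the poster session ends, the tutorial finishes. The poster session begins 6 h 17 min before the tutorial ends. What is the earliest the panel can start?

8:28 AM

The tutorial ends at 8:58 AM + 347 min = 2:45 PM.
The poster session starts at 2:45 PM − 377 min = 8:28 AM.
The panel is bounded by the poster session, so the earliest it can start is 8:28 AM.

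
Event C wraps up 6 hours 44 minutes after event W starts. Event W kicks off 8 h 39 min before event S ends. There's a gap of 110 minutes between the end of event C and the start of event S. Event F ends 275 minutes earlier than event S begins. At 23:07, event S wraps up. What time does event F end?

18:27

Event W starts at 23:07 − 519 min = 14:28.
Event C ends at 14:28 + 404 min = 21:12.
Event S starts at 21:12 + 110 min = 23:02.
Event F ends at 23:02 − 275 min = 18:27.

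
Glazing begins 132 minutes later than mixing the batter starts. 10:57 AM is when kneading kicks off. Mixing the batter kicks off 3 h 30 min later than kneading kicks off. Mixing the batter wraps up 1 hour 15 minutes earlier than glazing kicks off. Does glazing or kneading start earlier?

kneading

Mixing the batter starts at 10:57 AM + 210 min = 2:27 PM.
Glazing starts at 2:27 PM + 132 min = 4:39 PM.
Glazing starts at 4:39 PM and kneading starts at 10:57 AM, so kneading is first.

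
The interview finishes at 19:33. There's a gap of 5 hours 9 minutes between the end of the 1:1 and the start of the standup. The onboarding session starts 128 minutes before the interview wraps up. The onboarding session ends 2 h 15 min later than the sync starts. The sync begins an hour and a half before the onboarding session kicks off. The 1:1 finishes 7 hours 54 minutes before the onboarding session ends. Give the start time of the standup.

15:25

The onboarding session starts at 19:33 − 128 min = 17:25.
The sync starts at 17:25 − 90 min = 15:55.
The onboarding session ends at 15:55 + 135 min = 18:10.
The 1:1 ends at 18:10 − 474 min = 10:16.
The standup starts at 10:16 + 309 min = 15:25.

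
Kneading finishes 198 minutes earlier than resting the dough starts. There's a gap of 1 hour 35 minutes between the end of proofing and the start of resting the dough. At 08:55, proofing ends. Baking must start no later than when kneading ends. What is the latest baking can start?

07:12

Resting the dough starts at 08:55 + 95 min = 10:30.
Kneading ends at 10:30 − 198 min = 07:12.
Baking is bounded by kneading, so the latest it can start is 07:12.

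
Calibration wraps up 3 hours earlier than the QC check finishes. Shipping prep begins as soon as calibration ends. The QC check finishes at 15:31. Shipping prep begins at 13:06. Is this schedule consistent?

No

Calibration ends at 15:31 − 180 min = 12:31.
So shipping prep starts at 12:31.
But shipping prep is also said to start at 13:06 — a 35-minute conflict.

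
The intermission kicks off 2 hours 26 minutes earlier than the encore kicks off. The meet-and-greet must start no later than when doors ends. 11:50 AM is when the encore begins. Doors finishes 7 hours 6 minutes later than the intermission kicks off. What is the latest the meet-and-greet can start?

4:30 PM

The intermission starts at 11:50 AM − 146 min = 9:24 AM.
Doors ends at 9:24 AM + 426 min = 4:30 PM.
The meet-and-greet is bounded by doors, so the latest it can start is 4:30 PM.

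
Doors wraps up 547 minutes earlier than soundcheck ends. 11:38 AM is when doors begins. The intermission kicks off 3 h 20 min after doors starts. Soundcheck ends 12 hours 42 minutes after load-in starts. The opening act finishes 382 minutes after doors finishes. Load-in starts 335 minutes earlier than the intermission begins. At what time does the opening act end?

The intermission starts at 11:38 AM + 200 min = 2:58 PM.
Load-in starts at 2:58 PM − 335 min = 9:23 AM.
Soundcheck ends at 9:23 AM + 762 min = 10:05 PM.
Doors ends at 10:05 PM − 547 min = 12:58 PM.
The opening act ends at 12:58 PM + 382 min = 7:20 PM.

7:20 PM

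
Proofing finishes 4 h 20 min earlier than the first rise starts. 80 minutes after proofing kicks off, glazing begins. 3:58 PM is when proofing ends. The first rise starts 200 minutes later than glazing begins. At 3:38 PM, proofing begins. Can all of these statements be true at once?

Glazing starts at 3:38 PM + 80 min = 4:58 PM.
The first rise starts at 4:58 PM + 200 min = 8:18 PM.
Proofing ends at 8:18 PM − 260 min = 3:58 PM.
That matches the stated 3:58 PM, so the schedule is consistent.

Yes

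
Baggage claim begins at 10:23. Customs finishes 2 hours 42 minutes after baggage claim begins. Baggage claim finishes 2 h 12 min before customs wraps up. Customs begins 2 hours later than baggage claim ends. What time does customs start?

Customs ends at 10:23 + 162 min = 13:05.
Baggage claim ends at 13:05 − 132 min = 10:53.
Customs starts at 10:53 + 120 min = 12:53.

12:53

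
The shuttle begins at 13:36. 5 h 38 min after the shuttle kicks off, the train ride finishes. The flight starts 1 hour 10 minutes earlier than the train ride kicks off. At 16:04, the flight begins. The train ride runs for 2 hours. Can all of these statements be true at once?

The train ride ends at 13:36 + 338 min = 19:14.
The train ride starts at 19:14 − 120 min = 17:14.
The flight starts at 17:14 − 70 min = 16:04.
That matches the stated 16:04, so the schedule is consistent.

Yes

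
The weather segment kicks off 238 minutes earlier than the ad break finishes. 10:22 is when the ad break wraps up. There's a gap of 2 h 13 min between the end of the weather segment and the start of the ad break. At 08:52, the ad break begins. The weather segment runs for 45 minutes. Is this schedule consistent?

The weather segment starts at 10:22 − 238 min = 06:24.
The weather segment ends at 06:24 + 45 min = 07:09.
The ad break starts at 07:09 + 133 min = 09:22.
But the ad break is also said to start at 08:52 — a 30-minute conflict.

No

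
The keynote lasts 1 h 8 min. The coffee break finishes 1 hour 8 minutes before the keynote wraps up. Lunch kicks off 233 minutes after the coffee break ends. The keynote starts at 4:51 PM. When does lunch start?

8:44 PM

The keynote ends at 4:51 PM + 68 min = 5:59 PM.
The coffee break ends at 5:59 PM − 68 min = 4:51 PM.
Lunch starts at 4:51 PM + 233 min = 8:44 PM.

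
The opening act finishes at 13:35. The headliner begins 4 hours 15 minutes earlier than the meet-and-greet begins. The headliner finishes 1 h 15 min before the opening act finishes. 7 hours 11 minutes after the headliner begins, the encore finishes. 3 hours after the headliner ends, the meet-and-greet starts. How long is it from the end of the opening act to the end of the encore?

The headliner ends at 13:35 − 75 min = 12:20.
The meet-and-greet starts at 12:20 + 180 min = 15:20.
The headliner starts at 15:20 − 255 min = 11:05.
The encore ends at 11:05 + 431 min = 18:16.
From 13:35 to 18:16 is 4 hours 41 minutes.

4 hours 41 minutes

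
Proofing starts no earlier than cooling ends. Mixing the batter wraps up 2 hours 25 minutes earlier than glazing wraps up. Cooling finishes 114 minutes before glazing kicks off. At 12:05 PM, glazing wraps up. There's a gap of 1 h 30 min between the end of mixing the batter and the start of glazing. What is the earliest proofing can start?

9:16 AM

Mixing the batter ends at 12:05 PM − 145 min = 9:40 AM.
Glazing starts at 9:40 AM + 90 min = 11:10 AM.
Cooling ends at 11:10 AM − 114 min = 9:16 AM.
Proofing is bounded by cooling, so the earliest it can start is 9:16 AM.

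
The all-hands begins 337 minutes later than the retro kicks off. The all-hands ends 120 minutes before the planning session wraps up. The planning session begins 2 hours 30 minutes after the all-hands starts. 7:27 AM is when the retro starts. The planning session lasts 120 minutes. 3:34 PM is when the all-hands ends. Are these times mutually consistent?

Yes

The all-hands starts at 7:27 AM + 337 min = 1:04 PM.
The planning session starts at 1:04 PM + 150 min = 3:34 PM.
The planning session ends at 3:34 PM + 120 min = 5:34 PM.
The all-hands ends at 5:34 PM − 120 min = 3:34 PM.
That matches the stated 3:34 PM, so the schedule is consistent.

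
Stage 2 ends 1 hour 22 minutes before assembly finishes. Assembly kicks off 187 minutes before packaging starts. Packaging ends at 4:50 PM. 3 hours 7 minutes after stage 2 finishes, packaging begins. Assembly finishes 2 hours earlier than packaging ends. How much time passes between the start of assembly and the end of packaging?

3 h 22 min

Assembly ends at 4:50 PM − 120 min = 2:50 PM.
Stage 2 ends at 2:50 PM − 82 min = 1:28 PM.
Packaging starts at 1:28 PM + 187 min = 4:35 PM.
Assembly starts at 4:35 PM − 187 min = 1:28 PM.
From 1:28 PM to 4:50 PM is 3 h 22 min.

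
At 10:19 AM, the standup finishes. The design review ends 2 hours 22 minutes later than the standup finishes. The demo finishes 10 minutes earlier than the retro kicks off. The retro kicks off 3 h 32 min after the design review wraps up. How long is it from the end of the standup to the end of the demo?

344 minutes

The design review ends at 10:19 AM + 142 min = 12:41 PM.
The retro starts at 12:41 PM + 212 min = 4:13 PM.
The demo ends at 4:13 PM − 10 min = 4:03 PM.
From 10:19 AM to 4:03 PM is 344 minutes.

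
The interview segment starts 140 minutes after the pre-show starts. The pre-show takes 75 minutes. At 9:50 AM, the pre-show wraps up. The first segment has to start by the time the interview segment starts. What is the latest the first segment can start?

10:55 AM

The pre-show starts at 9:50 AM − 75 min = 8:35 AM.
The interview segment starts at 8:35 AM + 140 min = 10:55 AM.
The first segment is bounded by the interview segment, so the latest it can start is 10:55 AM.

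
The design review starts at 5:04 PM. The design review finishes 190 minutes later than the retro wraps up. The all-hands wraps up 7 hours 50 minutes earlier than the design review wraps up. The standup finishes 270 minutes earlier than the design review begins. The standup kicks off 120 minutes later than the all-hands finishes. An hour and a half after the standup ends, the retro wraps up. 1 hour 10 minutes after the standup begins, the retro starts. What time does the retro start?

The standup ends at 5:04 PM − 270 min = 12:34 PM.
The retro ends at 12:34 PM + 90 min = 2:04 PM.
The design review ends at 2:04 PM + 190 min = 5:14 PM.
The all-hands ends at 5:14 PM − 470 min = 9:24 AM.
The standup starts at 9:24 AM + 120 min = 11:24 AM.
The retro starts at 11:24 AM + 70 min = 12:34 PM.

12:34 PM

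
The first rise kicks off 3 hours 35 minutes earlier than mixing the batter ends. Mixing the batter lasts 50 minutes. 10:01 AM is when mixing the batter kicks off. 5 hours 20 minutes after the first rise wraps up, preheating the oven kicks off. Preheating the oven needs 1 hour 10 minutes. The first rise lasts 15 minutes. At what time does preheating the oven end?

2:01 PM

Mixing the batter ends at 10:01 AM + 50 min = 10:51 AM.
The first rise starts at 10:51 AM − 215 min = 7:16 AM.
The first rise ends at 7:16 AM + 15 min = 7:31 AM.
Preheating the oven starts at 7:31 AM + 320 min = 12:51 PM.
Preheating the oven ends at 12:51 PM + 70 min = 2:01 PM.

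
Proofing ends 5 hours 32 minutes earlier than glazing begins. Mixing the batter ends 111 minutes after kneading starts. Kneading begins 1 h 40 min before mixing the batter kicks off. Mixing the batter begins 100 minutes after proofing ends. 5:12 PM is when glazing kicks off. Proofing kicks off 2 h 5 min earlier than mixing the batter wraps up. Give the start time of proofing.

Proofing ends at 5:12 PM − 332 min = 11:40 AM.
Mixing the batter starts at 11:40 AM + 100 min = 1:20 PM.
Kneading starts at 1:20 PM − 100 min = 11:40 AM.
Mixing the batter ends at 11:40 AM + 111 min = 1:31 PM.
Proofing starts at 1:31 PM − 125 min = 11:26 AM.

11:26 AM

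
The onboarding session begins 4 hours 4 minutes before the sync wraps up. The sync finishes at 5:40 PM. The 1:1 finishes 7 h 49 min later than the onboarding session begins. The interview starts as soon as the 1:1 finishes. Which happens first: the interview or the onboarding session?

The onboarding session starts at 5:40 PM − 244 min = 1:36 PM.
The 1:1 ends at 1:36 PM + 469 min = 9:25 PM.
So the interview starts at 9:25 PM.
The interview starts at 9:25 PM and the onboarding session starts at 1:36 PM, so the onboarding session is first.

the onboarding session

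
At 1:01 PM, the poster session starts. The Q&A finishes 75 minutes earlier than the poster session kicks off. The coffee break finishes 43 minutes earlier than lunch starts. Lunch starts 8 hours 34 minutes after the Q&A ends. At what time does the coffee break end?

7:37 PM

The Q&A ends at 1:01 PM − 75 min = 11:46 AM.
Lunch starts at 11:46 AM + 514 min = 8:20 PM.
The coffee break ends at 8:20 PM − 43 min = 7:37 PM.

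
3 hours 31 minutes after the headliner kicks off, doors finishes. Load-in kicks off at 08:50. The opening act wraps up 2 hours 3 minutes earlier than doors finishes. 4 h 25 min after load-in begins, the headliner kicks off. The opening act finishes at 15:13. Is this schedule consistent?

The headliner starts at 08:50 + 265 min = 13:15.
Doors ends at 13:15 + 211 min = 16:46.
The opening act ends at 16:46 − 123 min = 14:43.
But the opening act is also said to end at 15:13 — a 30-minute conflict.

No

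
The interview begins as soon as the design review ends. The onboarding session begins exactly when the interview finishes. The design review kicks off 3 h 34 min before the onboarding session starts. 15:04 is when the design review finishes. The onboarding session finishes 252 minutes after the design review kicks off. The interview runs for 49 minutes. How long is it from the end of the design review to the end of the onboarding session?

1 h 27 min

The interview starts at 15:04.
The interview ends at 15:04 + 49 min = 15:53.
So the onboarding session starts at 15:53.
The design review starts at 15:53 − 214 min = 12:19.
The onboarding session ends at 12:19 + 252 min = 16:31.
From 15:04 to 16:31 is 1 h 27 min.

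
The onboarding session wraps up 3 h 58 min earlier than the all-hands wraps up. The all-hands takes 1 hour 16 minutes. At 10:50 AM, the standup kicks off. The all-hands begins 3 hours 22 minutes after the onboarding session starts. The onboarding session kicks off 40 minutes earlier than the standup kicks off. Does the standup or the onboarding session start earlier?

the onboarding session

The onboarding session starts at 10:50 AM − 40 min = 10:10 AM.
The standup starts at 10:50 AM and the onboarding session starts at 10:10 AM, so the onboarding session is first.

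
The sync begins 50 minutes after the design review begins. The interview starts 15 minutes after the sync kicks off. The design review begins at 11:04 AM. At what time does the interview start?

The sync starts at 11:04 AM + 50 min = 11:54 AM.
The interview starts at 11:54 AM + 15 min = 12:09 PM.

12:09 PM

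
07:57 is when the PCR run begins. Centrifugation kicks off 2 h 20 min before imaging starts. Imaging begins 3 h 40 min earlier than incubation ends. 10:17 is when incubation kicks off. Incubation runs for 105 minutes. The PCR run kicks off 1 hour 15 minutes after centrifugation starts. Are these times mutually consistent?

No

Incubation ends at 10:17 + 105 min = 12:02.
Imaging starts at 12:02 − 220 min = 08:22.
Centrifugation starts at 08:22 − 140 min = 06:02.
The PCR run starts at 06:02 + 75 min = 07:17.
But the PCR run is also said to start at 07:57 — a 40-minute conflict.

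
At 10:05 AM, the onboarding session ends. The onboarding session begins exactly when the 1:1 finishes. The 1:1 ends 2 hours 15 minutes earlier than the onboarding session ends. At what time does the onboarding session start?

7:50 AM

The 1:1 ends at 10:05 AM − 135 min = 7:50 AM.
So the onboarding session starts at 7:50 AM.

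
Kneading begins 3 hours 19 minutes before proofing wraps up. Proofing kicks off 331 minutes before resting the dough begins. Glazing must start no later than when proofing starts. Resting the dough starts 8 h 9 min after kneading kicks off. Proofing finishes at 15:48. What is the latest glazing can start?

Kneading starts at 15:48 − 199 min = 12:29.
Resting the dough starts at 12:29 + 489 min = 20:38.
Proofing starts at 20:38 − 331 min = 15:07.
Glazing is bounded by proofing, so the latest it can start is 15:07.

15:07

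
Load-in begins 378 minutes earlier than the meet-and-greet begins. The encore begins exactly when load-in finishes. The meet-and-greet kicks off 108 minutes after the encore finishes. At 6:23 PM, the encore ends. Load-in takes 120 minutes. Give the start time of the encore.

The meet-and-greet starts at 6:23 PM + 108 min = 8:11 PM.
Load-in starts at 8:11 PM − 378 min = 1:53 PM.
Load-in ends at 1:53 PM + 120 min = 3:53 PM.
So the encore starts at 3:53 PM.

3:53 PM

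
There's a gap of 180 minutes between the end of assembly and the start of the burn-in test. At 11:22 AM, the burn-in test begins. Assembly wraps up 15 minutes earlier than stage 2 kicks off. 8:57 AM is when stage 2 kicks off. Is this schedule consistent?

Assembly ends at 8:57 AM − 15 min = 8:42 AM.
The burn-in test starts at 8:42 AM + 180 min = 11:42 AM.
But the burn-in test is also said to start at 11:22 AM — a 20-minute conflict.

No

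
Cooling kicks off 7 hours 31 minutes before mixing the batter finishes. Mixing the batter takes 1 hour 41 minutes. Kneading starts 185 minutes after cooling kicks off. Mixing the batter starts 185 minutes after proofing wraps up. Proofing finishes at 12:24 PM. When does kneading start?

Mixing the batter starts at 12:24 PM + 185 min = 3:29 PM.
Mixing the batter ends at 3:29 PM + 101 min = 5:10 PM.
Cooling starts at 5:10 PM − 451 min = 9:39 AM.
Kneading starts at 9:39 AM + 185 min = 12:44 PM.

12:44 PM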